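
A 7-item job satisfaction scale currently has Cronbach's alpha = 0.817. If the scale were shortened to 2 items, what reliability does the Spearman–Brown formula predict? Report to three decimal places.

predicted reliability = 0.561

Length factor m = 2/7 = 0.2857
α' = m·α / (1 − (1−m)·α)
   = 2/7 × 0.817 / (1 − (1 − 2/7) × 0.817)
   = 0.2334 / 0.4164 = 0.561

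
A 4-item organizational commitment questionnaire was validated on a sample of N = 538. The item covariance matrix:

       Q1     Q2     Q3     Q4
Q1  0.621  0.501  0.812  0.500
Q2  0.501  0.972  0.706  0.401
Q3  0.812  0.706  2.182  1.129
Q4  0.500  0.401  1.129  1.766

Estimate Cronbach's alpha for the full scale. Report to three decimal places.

ΣVar(i) = 0.621 + 0.972 + 2.182 + 1.766 = 5.541
Sum of off-diagonal covariances = 4.049
total variance = 5.541 + 2 × 4.049 = 13.639
α = (k/(k−1))·(1 − ΣVar(i)/total variance) = (4/3)·(1 − 5.541/13.639) = 0.792

α = 0.792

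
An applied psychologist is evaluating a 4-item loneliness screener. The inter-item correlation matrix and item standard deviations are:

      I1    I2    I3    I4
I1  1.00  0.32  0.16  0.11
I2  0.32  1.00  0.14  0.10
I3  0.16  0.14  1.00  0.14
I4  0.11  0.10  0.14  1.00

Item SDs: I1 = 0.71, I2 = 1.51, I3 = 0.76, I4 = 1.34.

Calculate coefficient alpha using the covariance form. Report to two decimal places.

Σσ²ᵢ = 0.71² + 1.51² + 0.76² + 1.34² = 5.1574
Covariances σ_ij = r_ij · s_i · s_j:
  σ(I1,I2) = 0.32 × 0.71 × 1.51 = 0.3431
  σ(I1,I3) = 0.16 × 0.71 × 0.76 = 0.0863
  σ(I1,I4) = 0.11 × 0.71 × 1.34 = 0.1047
  σ(I2,I3) = 0.14 × 1.51 × 0.76 = 0.1607
  σ(I2,I4) = 0.10 × 1.51 × 1.34 = 0.2023
  σ(I3,I4) = 0.14 × 0.76 × 1.34 = 0.1426
σ²_T = Σσ²ᵢ + 2·Σσ_ij = 5.1574 + 2 × 1.0397 = 7.2368
α = (4/3)·(1 − 5.1574/7.2368) = 0.38

α = 0.38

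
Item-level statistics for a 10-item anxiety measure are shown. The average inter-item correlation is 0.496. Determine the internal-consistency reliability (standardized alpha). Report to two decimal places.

standardized alpha = 0.91

Standardized α = k·r̄ / (1 + (k−1)·r̄) = 10 × 0.496 / (1 + 9 × 0.496)
  = 4.9600 / 5.4640 = 0.91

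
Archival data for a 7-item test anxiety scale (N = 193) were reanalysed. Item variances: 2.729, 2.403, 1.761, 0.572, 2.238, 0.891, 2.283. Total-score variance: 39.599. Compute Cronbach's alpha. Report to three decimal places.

sum of item variances = 2.729 + 2.403 + 1.761 + 0.572 + 2.238 + 0.891 + 2.283 = 12.877
α = (k/(k−1))·(1 − sum of item variances/σ²_total) = (7/6)·(1 − 12.877/39.599) = 0.787

α = 0.787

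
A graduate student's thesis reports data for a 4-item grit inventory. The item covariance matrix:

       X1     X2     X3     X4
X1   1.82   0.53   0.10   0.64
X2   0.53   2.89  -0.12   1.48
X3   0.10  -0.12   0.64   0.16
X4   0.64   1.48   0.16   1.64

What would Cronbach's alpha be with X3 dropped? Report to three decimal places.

Remaining items: X1, X2, X4 (k = 3).
ΣVar(i) = 1.82 + 2.89 + 1.64 = 6.35
σ²_total = 6.35 + 2 × 2.65 = 11.65
α (item deleted) = (3/2)·(1 − 6.35/11.65) = 0.682

α = 0.682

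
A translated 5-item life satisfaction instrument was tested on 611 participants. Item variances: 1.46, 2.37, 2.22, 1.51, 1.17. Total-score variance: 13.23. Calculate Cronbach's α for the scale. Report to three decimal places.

Cronbach's α = 0.425

Σσ²ᵢ = 1.46 + 2.37 + 2.22 + 1.51 + 1.17 = 8.73
α = (k/(k−1))·(1 − Σσ²ᵢ/σ²_T) = (5/4)·(1 − 8.73/13.23) = 0.425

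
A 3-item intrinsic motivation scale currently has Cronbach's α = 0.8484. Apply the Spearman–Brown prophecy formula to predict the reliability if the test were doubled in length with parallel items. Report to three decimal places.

Length factor m = 2
α' = m·α / (1 + (m−1)·α)
   = 2 × 0.8484 / (1 + (2 − 1) × 0.8484)
   = 1.6968 / 1.8484 = 0.918

predicted reliability = 0.918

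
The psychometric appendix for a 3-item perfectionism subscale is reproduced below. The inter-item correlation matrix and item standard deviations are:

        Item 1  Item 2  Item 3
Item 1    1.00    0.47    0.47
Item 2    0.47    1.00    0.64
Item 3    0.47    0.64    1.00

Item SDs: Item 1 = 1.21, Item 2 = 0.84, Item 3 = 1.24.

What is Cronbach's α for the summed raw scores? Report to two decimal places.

Cronbach's α = 0.75

Σσ²ᵢ = 1.21² + 0.84² + 1.24² = 3.7073
Covariances σ_ij = r_ij · s_i · s_j:
  σ(Item 1,Item 2) = 0.47 × 1.21 × 0.84 = 0.4777
  σ(Item 1,Item 3) = 0.47 × 1.21 × 1.24 = 0.7052
  σ(Item 2,Item 3) = 0.64 × 0.84 × 1.24 = 0.6666
σ²_T = Σσ²ᵢ + 2·Σσ_ij = 3.7073 + 2 × 1.8495 = 7.4063
α = (3/2)·(1 − 3.7073/7.4063) = 0.75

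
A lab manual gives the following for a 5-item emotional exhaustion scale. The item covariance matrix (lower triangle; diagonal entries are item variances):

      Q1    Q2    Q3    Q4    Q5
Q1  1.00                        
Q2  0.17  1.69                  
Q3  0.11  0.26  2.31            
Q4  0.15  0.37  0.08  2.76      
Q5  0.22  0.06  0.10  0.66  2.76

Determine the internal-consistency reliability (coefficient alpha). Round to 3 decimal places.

coefficient alpha = 0.366

Σσ²ᵢ = 1.00 + 1.69 + 2.31 + 2.76 + 2.76 = 10.52
Σ_{i<j} σ_ij = 2.18
σ²_total = 10.52 + 2 × 2.18 = 14.88
α = (k/(k−1))·(1 − Σσ²ᵢ/σ²_total) = (5/4)·(1 − 10.52/14.88) = 0.366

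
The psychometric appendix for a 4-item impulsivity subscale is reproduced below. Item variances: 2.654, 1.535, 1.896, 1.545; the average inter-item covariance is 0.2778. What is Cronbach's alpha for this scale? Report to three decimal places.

Cronbach's alpha = 0.405

Σσ²ᵢ = 2.654 + 1.535 + 1.896 + 1.545 = 7.630
Sum of the 6 distinct covariances = 6 × 0.2778 = 1.6668
σ²_T = Σσ²ᵢ + 2·Σcov = 7.630 + 2 × 1.6668 = 10.9636
α = (4/3)·(1 − 7.630/10.9636) = 0.405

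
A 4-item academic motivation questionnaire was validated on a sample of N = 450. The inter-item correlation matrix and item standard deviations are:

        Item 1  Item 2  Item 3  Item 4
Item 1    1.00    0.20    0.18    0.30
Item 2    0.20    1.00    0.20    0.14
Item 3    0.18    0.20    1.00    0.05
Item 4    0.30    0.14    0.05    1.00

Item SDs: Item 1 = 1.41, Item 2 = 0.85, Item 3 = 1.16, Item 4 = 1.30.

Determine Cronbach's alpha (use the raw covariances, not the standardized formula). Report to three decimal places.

Σσ²ᵢ = 1.41² + 0.85² + 1.16² + 1.30² = 5.7462
Covariances σ_ij = r_ij · s_i · s_j:
  σ(Item 1,Item 2) = 0.20 × 1.41 × 0.85 = 0.2397
  σ(Item 1,Item 3) = 0.18 × 1.41 × 1.16 = 0.2944
  σ(Item 1,Item 4) = 0.30 × 1.41 × 1.30 = 0.5499
  σ(Item 2,Item 3) = 0.20 × 0.85 × 1.16 = 0.1972
  σ(Item 2,Item 4) = 0.14 × 0.85 × 1.30 = 0.1547
  σ(Item 3,Item 4) = 0.05 × 1.16 × 1.30 = 0.0754
σ²_T = Σσ²ᵢ + 2·Σσ_ij = 5.7462 + 2 × 1.5113 = 8.7688
α = (4/3)·(1 − 5.7462/8.7688) = 0.460

α = 0.460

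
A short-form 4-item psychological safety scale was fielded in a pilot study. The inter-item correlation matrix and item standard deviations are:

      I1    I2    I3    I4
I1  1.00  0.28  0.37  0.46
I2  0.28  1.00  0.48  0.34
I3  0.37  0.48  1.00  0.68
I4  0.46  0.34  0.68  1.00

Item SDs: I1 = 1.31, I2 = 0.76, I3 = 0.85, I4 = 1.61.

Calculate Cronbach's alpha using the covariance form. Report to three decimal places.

Cronbach's alpha = 0.723

Σσ²ᵢ = 1.31² + 0.76² + 0.85² + 1.61² = 5.6083
Covariances σ_ij = r_ij · s_i · s_j:
  σ(I1,I2) = 0.28 × 1.31 × 0.76 = 0.2788
  σ(I1,I3) = 0.37 × 1.31 × 0.85 = 0.4120
  σ(I1,I4) = 0.46 × 1.31 × 1.61 = 0.9702
  σ(I2,I3) = 0.48 × 0.76 × 0.85 = 0.3101
  σ(I2,I4) = 0.34 × 0.76 × 1.61 = 0.4160
  σ(I3,I4) = 0.68 × 0.85 × 1.61 = 0.9306
σ²_T = Σσ²ᵢ + 2·Σσ_ij = 5.6083 + 2 × 3.3177 = 12.2437
α = (4/3)·(1 − 5.6083/12.2437) = 0.723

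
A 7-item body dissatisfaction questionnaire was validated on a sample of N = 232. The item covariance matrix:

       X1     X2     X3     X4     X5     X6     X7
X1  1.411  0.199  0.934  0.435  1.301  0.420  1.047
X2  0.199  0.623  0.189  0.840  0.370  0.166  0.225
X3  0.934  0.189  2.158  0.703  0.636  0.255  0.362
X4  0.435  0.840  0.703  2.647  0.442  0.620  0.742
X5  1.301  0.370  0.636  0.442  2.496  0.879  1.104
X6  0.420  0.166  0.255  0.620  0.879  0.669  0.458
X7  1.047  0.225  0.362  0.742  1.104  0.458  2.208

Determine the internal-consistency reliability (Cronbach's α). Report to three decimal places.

ΣVar(i) = 1.411 + 0.623 + 2.158 + 2.647 + 2.496 + 0.669 + 2.208 = 12.212
Σ_{i<j} σ_ij = 12.327
total variance = 12.212 + 2 × 12.327 = 36.866
α = (k/(k−1))·(1 − ΣVar(i)/total variance) = (7/6)·(1 − 12.212/36.866) = 0.780

Cronbach's α = 0.780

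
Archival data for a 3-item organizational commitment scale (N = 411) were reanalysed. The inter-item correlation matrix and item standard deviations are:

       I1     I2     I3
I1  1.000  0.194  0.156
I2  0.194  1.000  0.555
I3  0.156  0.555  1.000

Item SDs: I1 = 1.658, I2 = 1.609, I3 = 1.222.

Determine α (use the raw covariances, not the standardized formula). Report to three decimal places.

α = 0.541

Σσ²ᵢ = 1.658² + 1.609² + 1.222² = 6.8311
Covariances σ_ij = r_ij · s_i · s_j:
  σ(I1,I2) = 0.194 × 1.658 × 1.609 = 0.5175
  σ(I1,I3) = 0.156 × 1.658 × 1.222 = 0.3161
  σ(I2,I3) = 0.555 × 1.609 × 1.222 = 1.0912
σ²_T = Σσ²ᵢ + 2·Σσ_ij = 6.8311 + 2 × 1.9248 = 10.6807
α = (3/2)·(1 − 6.8311/10.6807) = 0.541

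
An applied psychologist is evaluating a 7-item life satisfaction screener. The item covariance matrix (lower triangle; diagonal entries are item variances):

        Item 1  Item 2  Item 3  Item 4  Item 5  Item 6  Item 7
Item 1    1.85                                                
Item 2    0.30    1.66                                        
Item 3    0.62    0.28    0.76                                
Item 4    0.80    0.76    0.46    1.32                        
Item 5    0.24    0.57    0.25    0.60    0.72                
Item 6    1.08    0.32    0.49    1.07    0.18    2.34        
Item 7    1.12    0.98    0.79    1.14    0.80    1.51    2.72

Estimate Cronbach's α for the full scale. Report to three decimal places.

Σσ²ᵢ = 1.85 + 1.66 + 0.76 + 1.32 + 0.72 + 2.34 + 2.72 = 11.37
Σ_{i<j} σ_ij = 14.36
Var(T) = 11.37 + 2 × 14.36 = 40.09
α = (k/(k−1))·(1 − Σσ²ᵢ/Var(T)) = (7/6)·(1 − 11.37/40.09) = 0.836

α = 0.836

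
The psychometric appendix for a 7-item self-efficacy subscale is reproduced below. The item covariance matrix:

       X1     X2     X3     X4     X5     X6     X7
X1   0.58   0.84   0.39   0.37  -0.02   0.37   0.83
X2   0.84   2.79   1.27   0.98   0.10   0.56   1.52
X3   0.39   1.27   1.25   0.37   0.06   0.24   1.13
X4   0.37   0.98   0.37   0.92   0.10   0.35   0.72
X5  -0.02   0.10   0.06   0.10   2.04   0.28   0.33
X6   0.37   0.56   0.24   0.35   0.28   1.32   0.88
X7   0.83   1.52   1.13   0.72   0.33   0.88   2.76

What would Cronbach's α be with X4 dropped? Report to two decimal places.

Remaining items: X1, X2, X3, X5, X6, X7 (k = 6).
Σσᵢ² = 0.58 + 2.79 + 1.25 + 2.04 + 1.32 + 2.76 = 10.74
σ²_total = 10.74 + 2 × 8.78 = 28.30
α (item deleted) = (6/5)·(1 − 10.74/28.30) = 0.74

α = 0.74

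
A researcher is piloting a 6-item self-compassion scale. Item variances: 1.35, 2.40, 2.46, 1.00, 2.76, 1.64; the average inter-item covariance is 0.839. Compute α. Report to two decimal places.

α = 0.82

Σσ²ᵢ = 1.35 + 2.40 + 2.46 + 1.00 + 2.76 + 1.64 = 11.61
Sum of the 15 distinct covariances = 15 × 0.839 = 12.585
Var(T) = Σσ²ᵢ + 2·Σcov = 11.61 + 2 × 12.585 = 36.780
α = (6/5)·(1 − 11.61/36.780) = 0.82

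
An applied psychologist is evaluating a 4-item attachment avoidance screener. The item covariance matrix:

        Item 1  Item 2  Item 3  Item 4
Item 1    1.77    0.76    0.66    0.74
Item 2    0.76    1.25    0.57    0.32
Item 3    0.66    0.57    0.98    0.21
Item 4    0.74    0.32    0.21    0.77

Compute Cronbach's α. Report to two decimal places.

α = 0.77

ΣVar(i) = 1.77 + 1.25 + 0.98 + 0.77 = 4.77
Σ_{i<j} σ_ij = 3.26
σ²_T = 4.77 + 2 × 3.26 = 11.29
α = (k/(k−1))·(1 − ΣVar(i)/σ²_T) = (4/3)·(1 − 4.77/11.29) = 0.77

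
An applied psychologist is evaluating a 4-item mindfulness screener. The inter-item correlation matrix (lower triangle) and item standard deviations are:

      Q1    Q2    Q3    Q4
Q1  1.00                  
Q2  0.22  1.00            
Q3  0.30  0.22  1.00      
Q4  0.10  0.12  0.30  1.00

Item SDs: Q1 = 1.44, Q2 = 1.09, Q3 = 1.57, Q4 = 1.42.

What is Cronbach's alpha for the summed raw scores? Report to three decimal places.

Σσ²ᵢ = 1.44² + 1.09² + 1.57² + 1.42² = 7.7430
Covariances σ_ij = r_ij · s_i · s_j:
  σ(Q1,Q2) = 0.22 × 1.44 × 1.09 = 0.3453
  σ(Q1,Q3) = 0.30 × 1.44 × 1.57 = 0.6782
  σ(Q1,Q4) = 0.10 × 1.44 × 1.42 = 0.2045
  σ(Q2,Q3) = 0.22 × 1.09 × 1.57 = 0.3765
  σ(Q2,Q4) = 0.12 × 1.09 × 1.42 = 0.1857
  σ(Q3,Q4) = 0.30 × 1.57 × 1.42 = 0.6688
σ²_T = Σσ²ᵢ + 2·Σσ_ij = 7.7430 + 2 × 2.4590 = 12.6610
α = (4/3)·(1 − 7.7430/12.6610) = 0.518

α = 0.518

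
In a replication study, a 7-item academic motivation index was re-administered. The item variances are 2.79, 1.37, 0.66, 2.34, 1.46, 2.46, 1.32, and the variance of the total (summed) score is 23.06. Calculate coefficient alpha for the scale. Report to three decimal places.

Σσ²ᵢ = 2.79 + 1.37 + 0.66 + 2.34 + 1.46 + 2.46 + 1.32 = 12.40
α = (k/(k−1))·(1 − Σσ²ᵢ/σ²_T) = (7/6)·(1 − 12.40/23.06) = 0.539

coefficient alpha = 0.539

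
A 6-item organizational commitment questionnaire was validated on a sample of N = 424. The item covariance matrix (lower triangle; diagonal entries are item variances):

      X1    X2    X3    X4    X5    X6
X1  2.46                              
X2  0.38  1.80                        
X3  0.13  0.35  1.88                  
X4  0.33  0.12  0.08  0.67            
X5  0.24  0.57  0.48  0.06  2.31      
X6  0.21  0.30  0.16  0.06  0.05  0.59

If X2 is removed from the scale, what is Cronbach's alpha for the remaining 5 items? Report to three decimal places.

Remaining items: X1, X3, X4, X5, X6 (k = 5).
Σσ²ᵢ = 2.46 + 1.88 + 0.67 + 2.31 + 0.59 = 7.91
Var(T) = 7.91 + 2 × 1.80 = 11.51
α (item deleted) = (5/4)·(1 − 7.91/11.51) = 0.391

Cronbach's alpha = 0.391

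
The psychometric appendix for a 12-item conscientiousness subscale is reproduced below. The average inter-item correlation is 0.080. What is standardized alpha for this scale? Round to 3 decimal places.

α = 0.511

Standardized α = k·r̄ / (1 + (k−1)·r̄) = 12 × 0.080 / (1 + 11 × 0.080)
  = 0.9600 / 1.8800 = 0.511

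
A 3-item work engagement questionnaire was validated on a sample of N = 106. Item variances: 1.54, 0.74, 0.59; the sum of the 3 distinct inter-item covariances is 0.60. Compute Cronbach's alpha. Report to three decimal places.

α = 0.442

Σσᵢ² = 1.54 + 0.74 + 0.59 = 2.87
Sum of distinct covariances = 0.60
σ²_total = Σσᵢ² + 2·Σcov = 2.87 + 2 × 0.60 = 4.07
α = (3/2)·(1 − 2.87/4.07) = 0.442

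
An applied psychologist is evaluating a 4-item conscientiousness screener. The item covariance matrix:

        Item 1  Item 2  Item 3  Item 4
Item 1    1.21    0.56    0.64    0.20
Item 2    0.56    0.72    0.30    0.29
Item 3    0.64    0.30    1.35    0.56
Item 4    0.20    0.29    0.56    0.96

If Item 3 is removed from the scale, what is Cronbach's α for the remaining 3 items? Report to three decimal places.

Remaining items: Item 1, Item 2, Item 4 (k = 3).
sum of item variances = 1.21 + 0.72 + 0.96 = 2.89
σ²_T = 2.89 + 2 × 1.05 = 4.99
α (item deleted) = (3/2)·(1 − 2.89/4.99) = 0.631

Cronbach's α = 0.631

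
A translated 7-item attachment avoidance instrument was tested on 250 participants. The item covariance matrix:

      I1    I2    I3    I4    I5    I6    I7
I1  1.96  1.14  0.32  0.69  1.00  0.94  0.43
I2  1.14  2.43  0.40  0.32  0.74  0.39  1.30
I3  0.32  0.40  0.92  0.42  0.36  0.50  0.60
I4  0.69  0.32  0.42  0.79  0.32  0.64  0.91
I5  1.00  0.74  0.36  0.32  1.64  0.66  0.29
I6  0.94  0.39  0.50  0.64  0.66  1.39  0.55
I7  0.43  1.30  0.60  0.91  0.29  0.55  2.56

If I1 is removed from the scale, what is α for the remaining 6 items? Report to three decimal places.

α = 0.760

Remaining items: I2, I3, I4, I5, I6, I7 (k = 6).
ΣVar(i) = 2.43 + 0.92 + 0.79 + 1.64 + 1.39 + 2.56 = 9.73
total variance = 9.73 + 2 × 8.40 = 26.53
α (item deleted) = (6/5)·(1 − 9.73/26.53) = 0.760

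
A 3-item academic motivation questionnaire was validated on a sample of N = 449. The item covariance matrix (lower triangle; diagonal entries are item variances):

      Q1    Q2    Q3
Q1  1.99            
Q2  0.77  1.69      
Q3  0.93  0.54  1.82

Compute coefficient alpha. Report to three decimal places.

sum of item variances = 1.99 + 1.69 + 1.82 = 5.50
Σ_{i<j} σ_ij = 2.24
σ²_total = 5.50 + 2 × 2.24 = 9.98
α = (k/(k−1))·(1 − sum of item variances/σ²_total) = (3/2)·(1 − 5.50/9.98) = 0.673

α = 0.673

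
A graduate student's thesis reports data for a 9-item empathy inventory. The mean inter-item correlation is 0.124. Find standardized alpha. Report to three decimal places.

Standardized α = k·r̄ / (1 + (k−1)·r̄) = 9 × 0.124 / (1 + 8 × 0.124)
  = 1.1160 / 1.9920 = 0.560

α = 0.560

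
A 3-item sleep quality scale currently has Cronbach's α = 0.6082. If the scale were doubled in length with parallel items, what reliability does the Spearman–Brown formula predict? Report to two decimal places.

predicted reliability = 0.76

Length factor m = 2
α' = m·α / (1 + (m−1)·α)
   = 2 × 0.6082 / (1 + (2 − 1) × 0.6082)
   = 1.2164 / 1.6082 = 0.76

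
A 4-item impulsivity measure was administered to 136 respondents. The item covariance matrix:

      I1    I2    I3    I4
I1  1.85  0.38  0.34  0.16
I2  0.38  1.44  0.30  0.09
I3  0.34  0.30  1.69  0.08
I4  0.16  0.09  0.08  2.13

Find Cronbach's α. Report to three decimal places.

Cronbach's α = 0.367

ΣVar(i) = 1.85 + 1.44 + 1.69 + 2.13 = 7.11
Sum of the distinct covariances = 1.35
σ²_total = 7.11 + 2 × 1.35 = 9.81
α = (k/(k−1))·(1 − ΣVar(i)/σ²_total) = (4/3)·(1 − 7.11/9.81) = 0.367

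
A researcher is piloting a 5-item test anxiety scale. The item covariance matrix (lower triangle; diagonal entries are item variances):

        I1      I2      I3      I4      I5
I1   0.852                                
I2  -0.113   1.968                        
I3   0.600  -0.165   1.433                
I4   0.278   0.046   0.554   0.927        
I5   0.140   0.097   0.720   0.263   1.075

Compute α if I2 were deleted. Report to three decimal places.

Remaining items: I1, I3, I4, I5 (k = 4).
Σσ²ᵢ = 0.852 + 1.433 + 0.927 + 1.075 = 4.287
σ²_T = 4.287 + 2 × 2.555 = 9.397
α (item deleted) = (4/3)·(1 − 4.287/9.397) = 0.725

α = 0.725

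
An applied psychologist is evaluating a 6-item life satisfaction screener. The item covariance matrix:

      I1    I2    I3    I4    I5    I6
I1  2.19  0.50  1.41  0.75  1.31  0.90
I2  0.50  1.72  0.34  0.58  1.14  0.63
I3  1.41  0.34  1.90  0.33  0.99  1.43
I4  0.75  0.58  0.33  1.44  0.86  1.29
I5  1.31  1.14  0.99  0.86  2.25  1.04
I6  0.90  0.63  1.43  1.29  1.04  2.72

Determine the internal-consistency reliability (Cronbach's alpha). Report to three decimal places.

α = 0.826

sum of item variances = 2.19 + 1.72 + 1.90 + 1.44 + 2.25 + 2.72 = 12.22
Sum of off-diagonal covariances = 13.50
total variance = 12.22 + 2 × 13.50 = 39.22
α = (k/(k−1))·(1 − sum of item variances/total variance) = (6/5)·(1 − 12.22/39.22) = 0.826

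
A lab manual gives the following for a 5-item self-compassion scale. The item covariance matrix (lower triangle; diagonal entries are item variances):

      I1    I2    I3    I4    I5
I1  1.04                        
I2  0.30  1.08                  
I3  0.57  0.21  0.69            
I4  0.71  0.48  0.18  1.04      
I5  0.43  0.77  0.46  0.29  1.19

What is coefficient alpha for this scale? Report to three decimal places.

coefficient alpha = 0.795

Σσ²ᵢ = 1.04 + 1.08 + 0.69 + 1.04 + 1.19 = 5.04
Sum of the distinct covariances = 4.40
total variance = 5.04 + 2 × 4.40 = 13.84
α = (k/(k−1))·(1 − Σσ²ᵢ/total variance) = (5/4)·(1 − 5.04/13.84) = 0.795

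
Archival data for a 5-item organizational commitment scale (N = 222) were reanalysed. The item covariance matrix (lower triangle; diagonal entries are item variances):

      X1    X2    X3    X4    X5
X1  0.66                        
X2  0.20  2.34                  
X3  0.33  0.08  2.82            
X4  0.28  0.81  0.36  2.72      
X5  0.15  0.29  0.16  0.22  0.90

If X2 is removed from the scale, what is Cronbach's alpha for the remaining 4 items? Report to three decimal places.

Cronbach's alpha = 0.396

Remaining items: X1, X3, X4, X5 (k = 4).
ΣVar(i) = 0.66 + 2.82 + 2.72 + 0.90 = 7.10
σ²_total = 7.10 + 2 × 1.50 = 10.10
α (item deleted) = (4/3)·(1 − 7.10/10.10) = 0.396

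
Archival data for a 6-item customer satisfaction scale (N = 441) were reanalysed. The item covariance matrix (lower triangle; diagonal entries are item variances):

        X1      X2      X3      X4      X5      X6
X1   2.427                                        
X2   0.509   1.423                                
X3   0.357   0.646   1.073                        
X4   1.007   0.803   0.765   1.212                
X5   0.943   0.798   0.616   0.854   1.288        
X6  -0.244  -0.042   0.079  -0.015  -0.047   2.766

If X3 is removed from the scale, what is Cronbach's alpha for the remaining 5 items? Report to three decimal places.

Cronbach's alpha = 0.626

Remaining items: X1, X2, X4, X5, X6 (k = 5).
ΣVar(i) = 2.427 + 1.423 + 1.212 + 1.288 + 2.766 = 9.116
σ²_T = 9.116 + 2 × 4.566 = 18.248
α (item deleted) = (5/4)·(1 − 9.116/18.248) = 0.626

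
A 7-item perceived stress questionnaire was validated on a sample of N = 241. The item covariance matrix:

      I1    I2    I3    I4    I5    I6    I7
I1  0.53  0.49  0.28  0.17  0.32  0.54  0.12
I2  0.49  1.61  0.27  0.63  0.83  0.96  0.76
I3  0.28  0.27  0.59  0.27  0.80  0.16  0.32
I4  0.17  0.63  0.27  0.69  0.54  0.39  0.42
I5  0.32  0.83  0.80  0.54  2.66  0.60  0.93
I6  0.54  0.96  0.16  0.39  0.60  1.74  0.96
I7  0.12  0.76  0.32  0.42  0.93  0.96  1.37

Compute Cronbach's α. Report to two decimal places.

Σσ²ᵢ = 0.53 + 1.61 + 0.59 + 0.69 + 2.66 + 1.74 + 1.37 = 9.19
Σ_{i<j} σ_ij = 10.76
σ²_T = 9.19 + 2 × 10.76 = 30.71
α = (k/(k−1))·(1 − Σσ²ᵢ/σ²_T) = (7/6)·(1 − 9.19/30.71) = 0.82

Cronbach's α = 0.82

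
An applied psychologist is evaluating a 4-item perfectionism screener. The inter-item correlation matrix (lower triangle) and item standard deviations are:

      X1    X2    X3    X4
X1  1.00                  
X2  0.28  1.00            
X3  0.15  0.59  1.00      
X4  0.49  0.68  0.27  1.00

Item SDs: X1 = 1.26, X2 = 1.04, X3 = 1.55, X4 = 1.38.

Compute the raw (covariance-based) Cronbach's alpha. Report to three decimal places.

Σσ²ᵢ = 1.26² + 1.04² + 1.55² + 1.38² = 6.9761
Covariances σ_ij = r_ij · s_i · s_j:
  σ(X1,X2) = 0.28 × 1.26 × 1.04 = 0.3669
  σ(X1,X3) = 0.15 × 1.26 × 1.55 = 0.2929
  σ(X1,X4) = 0.49 × 1.26 × 1.38 = 0.8520
  σ(X2,X3) = 0.59 × 1.04 × 1.55 = 0.9511
  σ(X2,X4) = 0.68 × 1.04 × 1.38 = 0.9759
  σ(X3,X4) = 0.27 × 1.55 × 1.38 = 0.5775
σ²_T = Σσ²ᵢ + 2·Σσ_ij = 6.9761 + 2 × 4.0163 = 15.0087
α = (4/3)·(1 − 6.9761/15.0087) = 0.714

α = 0.714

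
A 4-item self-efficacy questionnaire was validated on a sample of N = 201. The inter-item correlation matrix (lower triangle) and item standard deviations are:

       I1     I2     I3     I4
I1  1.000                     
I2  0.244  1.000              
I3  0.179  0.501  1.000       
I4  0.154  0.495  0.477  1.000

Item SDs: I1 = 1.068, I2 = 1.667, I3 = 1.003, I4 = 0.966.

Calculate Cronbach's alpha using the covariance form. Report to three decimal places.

Σσ²ᵢ = 1.068² + 1.667² + 1.003² + 0.966² = 5.8587
Covariances σ_ij = r_ij · s_i · s_j:
  σ(I1,I2) = 0.244 × 1.068 × 1.667 = 0.4344
  σ(I1,I3) = 0.179 × 1.068 × 1.003 = 0.1917
  σ(I1,I4) = 0.154 × 1.068 × 0.966 = 0.1589
  σ(I2,I3) = 0.501 × 1.667 × 1.003 = 0.8377
  σ(I2,I4) = 0.495 × 1.667 × 0.966 = 0.7971
  σ(I3,I4) = 0.477 × 1.003 × 0.966 = 0.4622
σ²_T = Σσ²ᵢ + 2·Σσ_ij = 5.8587 + 2 × 2.8820 = 11.6227
α = (4/3)·(1 − 5.8587/11.6227) = 0.661

α = 0.661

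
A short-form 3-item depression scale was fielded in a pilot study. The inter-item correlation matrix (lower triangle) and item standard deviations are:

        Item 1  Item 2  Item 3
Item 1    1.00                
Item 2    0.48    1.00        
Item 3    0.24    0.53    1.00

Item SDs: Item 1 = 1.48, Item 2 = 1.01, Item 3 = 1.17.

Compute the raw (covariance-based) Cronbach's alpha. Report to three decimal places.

α = 0.652

Σσ²ᵢ = 1.48² + 1.01² + 1.17² = 4.5794
Covariances σ_ij = r_ij · s_i · s_j:
  σ(Item 1,Item 2) = 0.48 × 1.48 × 1.01 = 0.7175
  σ(Item 1,Item 3) = 0.24 × 1.48 × 1.17 = 0.4156
  σ(Item 2,Item 3) = 0.53 × 1.01 × 1.17 = 0.6263
σ²_T = Σσ²ᵢ + 2·Σσ_ij = 4.5794 + 2 × 1.7594 = 8.0982
α = (3/2)·(1 − 4.5794/8.0982) = 0.652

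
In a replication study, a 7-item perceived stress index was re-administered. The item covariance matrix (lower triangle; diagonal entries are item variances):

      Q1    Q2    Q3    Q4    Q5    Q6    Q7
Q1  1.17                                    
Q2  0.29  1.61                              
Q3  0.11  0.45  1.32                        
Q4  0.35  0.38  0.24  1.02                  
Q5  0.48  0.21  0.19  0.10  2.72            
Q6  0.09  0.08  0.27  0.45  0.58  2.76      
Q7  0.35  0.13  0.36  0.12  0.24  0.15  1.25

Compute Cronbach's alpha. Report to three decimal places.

sum of item variances = 1.17 + 1.61 + 1.32 + 1.02 + 2.72 + 2.76 + 1.25 = 11.85
Sum of the distinct covariances = 5.62
total variance = 11.85 + 2 × 5.62 = 23.09
α = (k/(k−1))·(1 − sum of item variances/total variance) = (7/6)·(1 − 11.85/23.09) = 0.568

Cronbach's alpha = 0.568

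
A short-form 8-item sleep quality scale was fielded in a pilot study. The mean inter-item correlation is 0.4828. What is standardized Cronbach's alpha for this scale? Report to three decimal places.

Standardized α = k·r̄ / (1 + (k−1)·r̄) = 8 × 0.4828 / (1 + 7 × 0.4828)
  = 3.8624 / 4.3796 = 0.882

standardized Cronbach's alpha = 0.882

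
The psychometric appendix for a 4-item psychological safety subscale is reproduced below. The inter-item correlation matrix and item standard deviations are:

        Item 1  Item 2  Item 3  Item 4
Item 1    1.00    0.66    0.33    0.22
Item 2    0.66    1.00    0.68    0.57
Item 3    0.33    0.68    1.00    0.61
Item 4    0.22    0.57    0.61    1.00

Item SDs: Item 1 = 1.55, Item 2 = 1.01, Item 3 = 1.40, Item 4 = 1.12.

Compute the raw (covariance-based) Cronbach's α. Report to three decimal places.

Σσ²ᵢ = 1.55² + 1.01² + 1.40² + 1.12² = 6.6370
Covariances σ_ij = r_ij · s_i · s_j:
  σ(Item 1,Item 2) = 0.66 × 1.55 × 1.01 = 1.0332
  σ(Item 1,Item 3) = 0.33 × 1.55 × 1.40 = 0.7161
  σ(Item 1,Item 4) = 0.22 × 1.55 × 1.12 = 0.3819
  σ(Item 2,Item 3) = 0.68 × 1.01 × 1.40 = 0.9615
  σ(Item 2,Item 4) = 0.57 × 1.01 × 1.12 = 0.6448
  σ(Item 3,Item 4) = 0.61 × 1.40 × 1.12 = 0.9565
σ²_T = Σσ²ᵢ + 2·Σσ_ij = 6.6370 + 2 × 4.6940 = 16.0250
α = (4/3)·(1 − 6.6370/16.0250) = 0.781

Cronbach's α = 0.781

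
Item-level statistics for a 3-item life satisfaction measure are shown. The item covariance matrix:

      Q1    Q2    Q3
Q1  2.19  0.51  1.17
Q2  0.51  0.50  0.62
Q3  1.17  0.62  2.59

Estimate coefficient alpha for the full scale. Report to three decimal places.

α = 0.698

ΣVar(i) = 2.19 + 0.50 + 2.59 = 5.28
Sum of off-diagonal covariances = 2.30
σ²_total = 5.28 + 2 × 2.30 = 9.88
α = (k/(k−1))·(1 − ΣVar(i)/σ²_total) = (3/2)·(1 − 5.28/9.88) = 0.698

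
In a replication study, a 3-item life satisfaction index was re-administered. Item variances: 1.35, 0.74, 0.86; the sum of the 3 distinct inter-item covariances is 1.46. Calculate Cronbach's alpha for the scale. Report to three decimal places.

ΣVar(i) = 1.35 + 0.74 + 0.86 = 2.95
Sum of distinct covariances = 1.46
Var(T) = ΣVar(i) + 2·Σcov = 2.95 + 2 × 1.46 = 5.87
α = (3/2)·(1 − 2.95/5.87) = 0.746

α = 0.746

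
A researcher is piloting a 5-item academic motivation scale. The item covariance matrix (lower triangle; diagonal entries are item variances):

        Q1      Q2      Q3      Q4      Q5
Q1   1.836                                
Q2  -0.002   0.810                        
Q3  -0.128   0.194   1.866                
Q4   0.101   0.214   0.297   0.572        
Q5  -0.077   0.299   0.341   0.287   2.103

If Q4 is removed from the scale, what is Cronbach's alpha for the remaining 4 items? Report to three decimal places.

Remaining items: Q1, Q2, Q3, Q5 (k = 4).
Σσᵢ² = 1.836 + 0.810 + 1.866 + 2.103 = 6.615
σ²_T = 6.615 + 2 × 0.627 = 7.869
α (item deleted) = (4/3)·(1 − 6.615/7.869) = 0.212

Cronbach's alpha = 0.212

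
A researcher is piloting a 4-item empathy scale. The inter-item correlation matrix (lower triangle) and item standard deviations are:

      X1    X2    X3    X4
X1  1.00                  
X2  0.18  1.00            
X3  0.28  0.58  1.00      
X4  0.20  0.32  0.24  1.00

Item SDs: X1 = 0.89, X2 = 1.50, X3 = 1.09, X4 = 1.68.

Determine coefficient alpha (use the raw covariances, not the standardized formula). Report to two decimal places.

Σσ²ᵢ = 0.89² + 1.50² + 1.09² + 1.68² = 7.0526
Covariances σ_ij = r_ij · s_i · s_j:
  σ(X1,X2) = 0.18 × 0.89 × 1.50 = 0.2403
  σ(X1,X3) = 0.28 × 0.89 × 1.09 = 0.2716
  σ(X1,X4) = 0.20 × 0.89 × 1.68 = 0.2990
  σ(X2,X3) = 0.58 × 1.50 × 1.09 = 0.9483
  σ(X2,X4) = 0.32 × 1.50 × 1.68 = 0.8064
  σ(X3,X4) = 0.24 × 1.09 × 1.68 = 0.4395
σ²_T = Σσ²ᵢ + 2·Σσ_ij = 7.0526 + 2 × 3.0051 = 13.0628
α = (4/3)·(1 − 7.0526/13.0628) = 0.61

α = 0.61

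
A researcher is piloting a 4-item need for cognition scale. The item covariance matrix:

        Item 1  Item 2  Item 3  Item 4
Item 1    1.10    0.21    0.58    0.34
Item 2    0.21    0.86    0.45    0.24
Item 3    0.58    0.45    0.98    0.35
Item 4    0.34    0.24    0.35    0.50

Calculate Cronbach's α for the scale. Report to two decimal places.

α = 0.74

sum of item variances = 1.10 + 0.86 + 0.98 + 0.50 = 3.44
Sum of off-diagonal covariances = 2.17
Var(T) = 3.44 + 2 × 2.17 = 7.78
α = (k/(k−1))·(1 − sum of item variances/Var(T)) = (4/3)·(1 − 3.44/7.78) = 0.74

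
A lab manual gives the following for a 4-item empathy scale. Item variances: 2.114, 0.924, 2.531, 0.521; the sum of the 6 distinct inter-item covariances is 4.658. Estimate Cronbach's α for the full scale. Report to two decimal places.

α = 0.81

ΣVar(i) = 2.114 + 0.924 + 2.531 + 0.521 = 6.090
Sum of distinct covariances = 4.658
total variance = ΣVar(i) + 2·Σcov = 6.090 + 2 × 4.658 = 15.406
α = (4/3)·(1 − 6.090/15.406) = 0.81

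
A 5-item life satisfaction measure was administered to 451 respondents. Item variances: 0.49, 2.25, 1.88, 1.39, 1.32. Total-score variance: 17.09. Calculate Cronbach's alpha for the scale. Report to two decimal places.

Σσᵢ² = 0.49 + 2.25 + 1.88 + 1.39 + 1.32 = 7.33
α = (k/(k−1))·(1 − Σσᵢ²/σ²_total) = (5/4)·(1 − 7.33/17.09) = 0.71

Cronbach's alpha = 0.71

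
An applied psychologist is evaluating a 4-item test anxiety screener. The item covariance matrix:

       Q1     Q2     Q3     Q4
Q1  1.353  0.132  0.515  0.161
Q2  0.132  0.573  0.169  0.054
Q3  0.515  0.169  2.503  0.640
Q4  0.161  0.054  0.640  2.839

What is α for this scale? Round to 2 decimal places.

sum of item variances = 1.353 + 0.573 + 2.503 + 2.839 = 7.268
Sum of the distinct covariances = 1.671
total variance = 7.268 + 2 × 1.671 = 10.610
α = (k/(k−1))·(1 − sum of item variances/total variance) = (4/3)·(1 − 7.268/10.610) = 0.42

α = 0.42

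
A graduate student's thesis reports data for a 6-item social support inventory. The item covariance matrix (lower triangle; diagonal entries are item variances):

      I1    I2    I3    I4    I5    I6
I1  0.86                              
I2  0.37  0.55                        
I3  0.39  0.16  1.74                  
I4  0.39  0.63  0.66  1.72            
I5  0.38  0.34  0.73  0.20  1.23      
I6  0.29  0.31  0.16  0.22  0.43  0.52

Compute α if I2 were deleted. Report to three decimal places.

Remaining items: I1, I3, I4, I5, I6 (k = 5).
ΣVar(i) = 0.86 + 1.74 + 1.72 + 1.23 + 0.52 = 6.07
Var(T) = 6.07 + 2 × 3.85 = 13.77
α (item deleted) = (5/4)·(1 − 6.07/13.77) = 0.699

α = 0.699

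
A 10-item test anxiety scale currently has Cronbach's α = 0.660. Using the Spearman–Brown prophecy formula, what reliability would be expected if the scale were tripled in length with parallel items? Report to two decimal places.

predicted reliability = 0.85

Length factor m = 3
α' = m·α / (1 + (m−1)·α)
   = 3 × 0.660 / (1 + (3 − 1) × 0.660)
   = 1.9800 / 2.3200 = 0.85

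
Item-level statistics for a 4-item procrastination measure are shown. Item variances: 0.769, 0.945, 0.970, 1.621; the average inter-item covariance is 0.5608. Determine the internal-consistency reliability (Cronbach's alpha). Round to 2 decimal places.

ΣVar(i) = 0.769 + 0.945 + 0.970 + 1.621 = 4.305
Sum of the 6 distinct covariances = 6 × 0.5608 = 3.3648
σ²_T = ΣVar(i) + 2·Σcov = 4.305 + 2 × 3.3648 = 11.0346
α = (4/3)·(1 − 4.305/11.0346) = 0.81

Cronbach's alpha = 0.81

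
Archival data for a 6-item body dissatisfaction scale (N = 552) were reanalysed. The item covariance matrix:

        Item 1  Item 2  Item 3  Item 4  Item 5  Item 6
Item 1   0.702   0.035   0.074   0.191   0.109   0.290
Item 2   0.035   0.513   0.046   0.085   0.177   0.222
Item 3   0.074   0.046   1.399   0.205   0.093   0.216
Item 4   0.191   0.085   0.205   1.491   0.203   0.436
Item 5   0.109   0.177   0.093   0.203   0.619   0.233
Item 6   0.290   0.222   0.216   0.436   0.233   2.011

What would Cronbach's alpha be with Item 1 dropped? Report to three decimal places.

Remaining items: Item 2, Item 3, Item 4, Item 5, Item 6 (k = 5).
sum of item variances = 0.513 + 1.399 + 1.491 + 0.619 + 2.011 = 6.033
σ²_T = 6.033 + 2 × 1.916 = 9.865
α (item deleted) = (5/4)·(1 − 6.033/9.865) = 0.486

α = 0.486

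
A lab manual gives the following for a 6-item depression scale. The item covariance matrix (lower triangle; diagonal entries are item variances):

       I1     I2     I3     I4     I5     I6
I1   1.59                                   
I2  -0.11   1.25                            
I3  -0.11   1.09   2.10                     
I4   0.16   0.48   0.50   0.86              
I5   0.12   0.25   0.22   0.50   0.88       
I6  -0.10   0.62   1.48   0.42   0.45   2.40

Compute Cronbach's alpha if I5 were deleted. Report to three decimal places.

α = 0.649

Remaining items: I1, I2, I3, I4, I6 (k = 5).
Σσᵢ² = 1.59 + 1.25 + 2.10 + 0.86 + 2.40 = 8.20
total variance = 8.20 + 2 × 4.43 = 17.06
α (item deleted) = (5/4)·(1 − 8.20/17.06) = 0.649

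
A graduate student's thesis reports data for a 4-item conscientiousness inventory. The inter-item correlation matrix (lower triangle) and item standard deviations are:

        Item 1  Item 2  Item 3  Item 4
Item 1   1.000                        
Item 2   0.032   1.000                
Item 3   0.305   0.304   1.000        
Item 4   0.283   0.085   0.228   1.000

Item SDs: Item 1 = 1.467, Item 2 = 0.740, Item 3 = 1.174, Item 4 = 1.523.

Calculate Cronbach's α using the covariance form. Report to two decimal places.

Σσ²ᵢ = 1.467² + 0.740² + 1.174² + 1.523² = 6.3975
Covariances σ_ij = r_ij · s_i · s_j:
  σ(Item 1,Item 2) = 0.032 × 1.467 × 0.740 = 0.0347
  σ(Item 1,Item 3) = 0.305 × 1.467 × 1.174 = 0.5253
  σ(Item 1,Item 4) = 0.283 × 1.467 × 1.523 = 0.6323
  σ(Item 2,Item 3) = 0.304 × 0.740 × 1.174 = 0.2641
  σ(Item 2,Item 4) = 0.085 × 0.740 × 1.523 = 0.0958
  σ(Item 3,Item 4) = 0.228 × 1.174 × 1.523 = 0.4077
σ²_T = Σσ²ᵢ + 2·Σσ_ij = 6.3975 + 2 × 1.9599 = 10.3173
α = (4/3)·(1 − 6.3975/10.3173) = 0.51

α = 0.51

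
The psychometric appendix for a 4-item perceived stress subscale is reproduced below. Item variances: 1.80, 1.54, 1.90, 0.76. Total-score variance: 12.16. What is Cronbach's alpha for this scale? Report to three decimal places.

Cronbach's alpha = 0.675

ΣVar(i) = 1.80 + 1.54 + 1.90 + 0.76 = 6.00
α = (k/(k−1))·(1 − ΣVar(i)/σ²_total) = (4/3)·(1 − 6.00/12.16) = 0.675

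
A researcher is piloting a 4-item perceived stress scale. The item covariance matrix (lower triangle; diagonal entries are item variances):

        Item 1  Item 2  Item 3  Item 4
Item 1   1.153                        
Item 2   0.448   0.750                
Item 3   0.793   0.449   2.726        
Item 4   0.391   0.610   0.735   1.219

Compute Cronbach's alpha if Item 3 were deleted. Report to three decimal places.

Cronbach's alpha = 0.722

Remaining items: Item 1, Item 2, Item 4 (k = 3).
Σσ²ᵢ = 1.153 + 0.750 + 1.219 = 3.122
σ²_total = 3.122 + 2 × 1.449 = 6.020
α (item deleted) = (3/2)·(1 − 3.122/6.020) = 0.722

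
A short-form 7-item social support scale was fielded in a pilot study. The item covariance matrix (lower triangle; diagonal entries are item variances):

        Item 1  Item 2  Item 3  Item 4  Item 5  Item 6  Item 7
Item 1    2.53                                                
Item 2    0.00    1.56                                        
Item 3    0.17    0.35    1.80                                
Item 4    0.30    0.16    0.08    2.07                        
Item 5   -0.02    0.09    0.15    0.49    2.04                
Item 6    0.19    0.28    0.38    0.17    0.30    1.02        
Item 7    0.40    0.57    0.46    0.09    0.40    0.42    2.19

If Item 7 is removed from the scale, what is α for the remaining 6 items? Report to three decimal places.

Remaining items: Item 1, Item 2, Item 3, Item 4, Item 5, Item 6 (k = 6).
sum of item variances = 2.53 + 1.56 + 1.80 + 2.07 + 2.04 + 1.02 = 11.02
total variance = 11.02 + 2 × 3.09 = 17.20
α (item deleted) = (6/5)·(1 − 11.02/17.20) = 0.431

α = 0.431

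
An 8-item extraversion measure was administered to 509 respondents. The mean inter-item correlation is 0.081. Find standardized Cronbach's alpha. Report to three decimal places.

Standardized α = k·r̄ / (1 + (k−1)·r̄) = 8 × 0.081 / (1 + 7 × 0.081)
  = 0.6480 / 1.5670 = 0.414

α = 0.414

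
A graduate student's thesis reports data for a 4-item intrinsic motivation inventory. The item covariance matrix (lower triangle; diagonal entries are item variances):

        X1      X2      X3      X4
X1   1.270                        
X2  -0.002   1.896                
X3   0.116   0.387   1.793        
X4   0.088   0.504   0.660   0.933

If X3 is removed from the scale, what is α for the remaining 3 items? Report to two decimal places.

Remaining items: X1, X2, X4 (k = 3).
ΣVar(i) = 1.270 + 1.896 + 0.933 = 4.099
σ²_T = 4.099 + 2 × 0.590 = 5.279
α (item deleted) = (3/2)·(1 − 4.099/5.279) = 0.34

α = 0.34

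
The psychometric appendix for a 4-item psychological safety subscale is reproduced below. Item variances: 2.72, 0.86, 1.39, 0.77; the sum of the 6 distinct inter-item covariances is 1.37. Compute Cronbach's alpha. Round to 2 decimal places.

Cronbach's alpha = 0.43

ΣVar(i) = 2.72 + 0.86 + 1.39 + 0.77 = 5.74
Sum of distinct covariances = 1.37
σ²_total = ΣVar(i) + 2·Σcov = 5.74 + 2 × 1.37 = 8.48
α = (4/3)·(1 − 5.74/8.48) = 0.43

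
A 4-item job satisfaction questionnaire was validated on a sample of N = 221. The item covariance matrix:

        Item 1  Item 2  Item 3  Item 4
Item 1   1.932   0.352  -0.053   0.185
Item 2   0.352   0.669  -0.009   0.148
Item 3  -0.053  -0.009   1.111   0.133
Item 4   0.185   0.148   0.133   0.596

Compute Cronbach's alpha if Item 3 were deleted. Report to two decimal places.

Remaining items: Item 1, Item 2, Item 4 (k = 3).
sum of item variances = 1.932 + 0.669 + 0.596 = 3.197
total variance = 3.197 + 2 × 0.685 = 4.567
α (item deleted) = (3/2)·(1 − 3.197/4.567) = 0.45

Cronbach's alpha = 0.45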